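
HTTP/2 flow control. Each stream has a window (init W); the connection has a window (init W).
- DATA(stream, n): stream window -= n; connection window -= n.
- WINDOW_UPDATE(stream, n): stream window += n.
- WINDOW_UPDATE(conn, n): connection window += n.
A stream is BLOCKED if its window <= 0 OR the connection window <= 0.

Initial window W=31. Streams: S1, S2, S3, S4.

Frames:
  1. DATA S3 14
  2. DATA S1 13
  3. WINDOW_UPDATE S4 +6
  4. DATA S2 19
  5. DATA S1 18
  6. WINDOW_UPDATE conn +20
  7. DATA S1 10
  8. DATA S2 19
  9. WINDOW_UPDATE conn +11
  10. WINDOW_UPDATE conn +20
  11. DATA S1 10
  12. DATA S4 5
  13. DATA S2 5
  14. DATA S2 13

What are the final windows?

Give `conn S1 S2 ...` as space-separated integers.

Op 1: conn=17 S1=31 S2=31 S3=17 S4=31 blocked=[]
Op 2: conn=4 S1=18 S2=31 S3=17 S4=31 blocked=[]
Op 3: conn=4 S1=18 S2=31 S3=17 S4=37 blocked=[]
Op 4: conn=-15 S1=18 S2=12 S3=17 S4=37 blocked=[1, 2, 3, 4]
Op 5: conn=-33 S1=0 S2=12 S3=17 S4=37 blocked=[1, 2, 3, 4]
Op 6: conn=-13 S1=0 S2=12 S3=17 S4=37 blocked=[1, 2, 3, 4]
Op 7: conn=-23 S1=-10 S2=12 S3=17 S4=37 blocked=[1, 2, 3, 4]
Op 8: conn=-42 S1=-10 S2=-7 S3=17 S4=37 blocked=[1, 2, 3, 4]
Op 9: conn=-31 S1=-10 S2=-7 S3=17 S4=37 blocked=[1, 2, 3, 4]
Op 10: conn=-11 S1=-10 S2=-7 S3=17 S4=37 blocked=[1, 2, 3, 4]
Op 11: conn=-21 S1=-20 S2=-7 S3=17 S4=37 blocked=[1, 2, 3, 4]
Op 12: conn=-26 S1=-20 S2=-7 S3=17 S4=32 blocked=[1, 2, 3, 4]
Op 13: conn=-31 S1=-20 S2=-12 S3=17 S4=32 blocked=[1, 2, 3, 4]
Op 14: conn=-44 S1=-20 S2=-25 S3=17 S4=32 blocked=[1, 2, 3, 4]

Answer: -44 -20 -25 17 32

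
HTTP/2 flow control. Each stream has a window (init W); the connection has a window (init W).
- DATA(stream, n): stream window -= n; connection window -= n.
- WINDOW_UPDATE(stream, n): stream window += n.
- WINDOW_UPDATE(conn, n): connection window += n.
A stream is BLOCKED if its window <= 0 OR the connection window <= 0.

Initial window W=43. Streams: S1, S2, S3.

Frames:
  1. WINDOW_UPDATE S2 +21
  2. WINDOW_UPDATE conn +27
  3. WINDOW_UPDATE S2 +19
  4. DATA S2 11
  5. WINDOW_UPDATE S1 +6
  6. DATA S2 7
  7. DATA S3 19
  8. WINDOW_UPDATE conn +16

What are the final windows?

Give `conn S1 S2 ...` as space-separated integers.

Answer: 49 49 65 24

Derivation:
Op 1: conn=43 S1=43 S2=64 S3=43 blocked=[]
Op 2: conn=70 S1=43 S2=64 S3=43 blocked=[]
Op 3: conn=70 S1=43 S2=83 S3=43 blocked=[]
Op 4: conn=59 S1=43 S2=72 S3=43 blocked=[]
Op 5: conn=59 S1=49 S2=72 S3=43 blocked=[]
Op 6: conn=52 S1=49 S2=65 S3=43 blocked=[]
Op 7: conn=33 S1=49 S2=65 S3=24 blocked=[]
Op 8: conn=49 S1=49 S2=65 S3=24 blocked=[]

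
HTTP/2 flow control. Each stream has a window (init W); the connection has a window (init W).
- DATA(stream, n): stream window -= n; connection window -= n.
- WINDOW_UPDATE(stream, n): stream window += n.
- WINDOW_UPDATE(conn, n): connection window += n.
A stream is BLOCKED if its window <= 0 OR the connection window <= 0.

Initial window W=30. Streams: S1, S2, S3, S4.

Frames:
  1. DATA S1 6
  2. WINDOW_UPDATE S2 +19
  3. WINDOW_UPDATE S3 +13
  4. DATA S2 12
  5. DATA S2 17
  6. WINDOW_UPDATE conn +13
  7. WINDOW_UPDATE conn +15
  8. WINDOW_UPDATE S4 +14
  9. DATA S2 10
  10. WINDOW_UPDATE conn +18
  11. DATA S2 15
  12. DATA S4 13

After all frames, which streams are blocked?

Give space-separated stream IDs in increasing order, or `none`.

Answer: S2

Derivation:
Op 1: conn=24 S1=24 S2=30 S3=30 S4=30 blocked=[]
Op 2: conn=24 S1=24 S2=49 S3=30 S4=30 blocked=[]
Op 3: conn=24 S1=24 S2=49 S3=43 S4=30 blocked=[]
Op 4: conn=12 S1=24 S2=37 S3=43 S4=30 blocked=[]
Op 5: conn=-5 S1=24 S2=20 S3=43 S4=30 blocked=[1, 2, 3, 4]
Op 6: conn=8 S1=24 S2=20 S3=43 S4=30 blocked=[]
Op 7: conn=23 S1=24 S2=20 S3=43 S4=30 blocked=[]
Op 8: conn=23 S1=24 S2=20 S3=43 S4=44 blocked=[]
Op 9: conn=13 S1=24 S2=10 S3=43 S4=44 blocked=[]
Op 10: conn=31 S1=24 S2=10 S3=43 S4=44 blocked=[]
Op 11: conn=16 S1=24 S2=-5 S3=43 S4=44 blocked=[2]
Op 12: conn=3 S1=24 S2=-5 S3=43 S4=31 blocked=[2]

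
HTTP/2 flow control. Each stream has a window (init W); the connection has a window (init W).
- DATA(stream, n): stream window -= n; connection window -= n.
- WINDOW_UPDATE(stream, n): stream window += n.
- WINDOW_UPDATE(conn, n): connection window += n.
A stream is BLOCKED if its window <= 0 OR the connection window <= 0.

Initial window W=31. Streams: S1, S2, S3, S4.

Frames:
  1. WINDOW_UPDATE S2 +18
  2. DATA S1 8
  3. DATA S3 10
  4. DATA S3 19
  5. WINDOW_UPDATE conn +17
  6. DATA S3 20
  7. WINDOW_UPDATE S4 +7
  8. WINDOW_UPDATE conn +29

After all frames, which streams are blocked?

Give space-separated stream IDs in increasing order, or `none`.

Answer: S3

Derivation:
Op 1: conn=31 S1=31 S2=49 S3=31 S4=31 blocked=[]
Op 2: conn=23 S1=23 S2=49 S3=31 S4=31 blocked=[]
Op 3: conn=13 S1=23 S2=49 S3=21 S4=31 blocked=[]
Op 4: conn=-6 S1=23 S2=49 S3=2 S4=31 blocked=[1, 2, 3, 4]
Op 5: conn=11 S1=23 S2=49 S3=2 S4=31 blocked=[]
Op 6: conn=-9 S1=23 S2=49 S3=-18 S4=31 blocked=[1, 2, 3, 4]
Op 7: conn=-9 S1=23 S2=49 S3=-18 S4=38 blocked=[1, 2, 3, 4]
Op 8: conn=20 S1=23 S2=49 S3=-18 S4=38 blocked=[3]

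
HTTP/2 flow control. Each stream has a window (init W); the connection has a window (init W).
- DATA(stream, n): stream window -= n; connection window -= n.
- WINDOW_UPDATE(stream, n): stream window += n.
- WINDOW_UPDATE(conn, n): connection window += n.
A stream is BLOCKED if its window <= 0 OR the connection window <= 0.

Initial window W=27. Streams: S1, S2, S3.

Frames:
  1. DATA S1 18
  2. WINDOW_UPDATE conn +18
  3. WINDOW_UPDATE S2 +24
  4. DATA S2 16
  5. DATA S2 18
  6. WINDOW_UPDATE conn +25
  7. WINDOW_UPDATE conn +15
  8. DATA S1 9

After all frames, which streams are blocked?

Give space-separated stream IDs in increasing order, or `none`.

Op 1: conn=9 S1=9 S2=27 S3=27 blocked=[]
Op 2: conn=27 S1=9 S2=27 S3=27 blocked=[]
Op 3: conn=27 S1=9 S2=51 S3=27 blocked=[]
Op 4: conn=11 S1=9 S2=35 S3=27 blocked=[]
Op 5: conn=-7 S1=9 S2=17 S3=27 blocked=[1, 2, 3]
Op 6: conn=18 S1=9 S2=17 S3=27 blocked=[]
Op 7: conn=33 S1=9 S2=17 S3=27 blocked=[]
Op 8: conn=24 S1=0 S2=17 S3=27 blocked=[1]

Answer: S1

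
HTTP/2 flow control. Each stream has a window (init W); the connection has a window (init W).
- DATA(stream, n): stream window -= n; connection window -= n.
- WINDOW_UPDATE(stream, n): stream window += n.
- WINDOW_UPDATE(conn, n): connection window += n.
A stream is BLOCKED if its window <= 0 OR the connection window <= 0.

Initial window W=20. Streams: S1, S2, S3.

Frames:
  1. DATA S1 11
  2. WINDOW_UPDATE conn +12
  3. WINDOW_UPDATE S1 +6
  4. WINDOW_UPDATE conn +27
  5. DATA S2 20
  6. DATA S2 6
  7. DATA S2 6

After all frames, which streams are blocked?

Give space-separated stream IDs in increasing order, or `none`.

Op 1: conn=9 S1=9 S2=20 S3=20 blocked=[]
Op 2: conn=21 S1=9 S2=20 S3=20 blocked=[]
Op 3: conn=21 S1=15 S2=20 S3=20 blocked=[]
Op 4: conn=48 S1=15 S2=20 S3=20 blocked=[]
Op 5: conn=28 S1=15 S2=0 S3=20 blocked=[2]
Op 6: conn=22 S1=15 S2=-6 S3=20 blocked=[2]
Op 7: conn=16 S1=15 S2=-12 S3=20 blocked=[2]

Answer: S2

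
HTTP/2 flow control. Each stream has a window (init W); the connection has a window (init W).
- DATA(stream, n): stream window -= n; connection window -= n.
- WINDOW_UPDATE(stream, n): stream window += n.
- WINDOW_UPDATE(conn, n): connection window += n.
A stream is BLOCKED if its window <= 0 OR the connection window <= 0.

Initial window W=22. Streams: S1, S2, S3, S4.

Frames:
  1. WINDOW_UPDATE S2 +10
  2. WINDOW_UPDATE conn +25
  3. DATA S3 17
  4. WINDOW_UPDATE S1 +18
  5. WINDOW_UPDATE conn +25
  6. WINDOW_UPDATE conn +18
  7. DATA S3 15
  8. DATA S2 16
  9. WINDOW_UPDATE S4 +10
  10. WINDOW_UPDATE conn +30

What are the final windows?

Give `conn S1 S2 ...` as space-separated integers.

Op 1: conn=22 S1=22 S2=32 S3=22 S4=22 blocked=[]
Op 2: conn=47 S1=22 S2=32 S3=22 S4=22 blocked=[]
Op 3: conn=30 S1=22 S2=32 S3=5 S4=22 blocked=[]
Op 4: conn=30 S1=40 S2=32 S3=5 S4=22 blocked=[]
Op 5: conn=55 S1=40 S2=32 S3=5 S4=22 blocked=[]
Op 6: conn=73 S1=40 S2=32 S3=5 S4=22 blocked=[]
Op 7: conn=58 S1=40 S2=32 S3=-10 S4=22 blocked=[3]
Op 8: conn=42 S1=40 S2=16 S3=-10 S4=22 blocked=[3]
Op 9: conn=42 S1=40 S2=16 S3=-10 S4=32 blocked=[3]
Op 10: conn=72 S1=40 S2=16 S3=-10 S4=32 blocked=[3]

Answer: 72 40 16 -10 32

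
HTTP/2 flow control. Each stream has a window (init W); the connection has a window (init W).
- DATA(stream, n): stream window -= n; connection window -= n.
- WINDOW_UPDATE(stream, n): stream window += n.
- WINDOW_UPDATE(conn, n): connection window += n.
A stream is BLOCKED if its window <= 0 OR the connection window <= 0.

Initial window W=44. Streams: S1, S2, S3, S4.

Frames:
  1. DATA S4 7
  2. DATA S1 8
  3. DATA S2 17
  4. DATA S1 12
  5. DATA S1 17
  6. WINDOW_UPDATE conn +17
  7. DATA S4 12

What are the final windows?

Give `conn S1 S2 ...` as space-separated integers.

Op 1: conn=37 S1=44 S2=44 S3=44 S4=37 blocked=[]
Op 2: conn=29 S1=36 S2=44 S3=44 S4=37 blocked=[]
Op 3: conn=12 S1=36 S2=27 S3=44 S4=37 blocked=[]
Op 4: conn=0 S1=24 S2=27 S3=44 S4=37 blocked=[1, 2, 3, 4]
Op 5: conn=-17 S1=7 S2=27 S3=44 S4=37 blocked=[1, 2, 3, 4]
Op 6: conn=0 S1=7 S2=27 S3=44 S4=37 blocked=[1, 2, 3, 4]
Op 7: conn=-12 S1=7 S2=27 S3=44 S4=25 blocked=[1, 2, 3, 4]

Answer: -12 7 27 44 25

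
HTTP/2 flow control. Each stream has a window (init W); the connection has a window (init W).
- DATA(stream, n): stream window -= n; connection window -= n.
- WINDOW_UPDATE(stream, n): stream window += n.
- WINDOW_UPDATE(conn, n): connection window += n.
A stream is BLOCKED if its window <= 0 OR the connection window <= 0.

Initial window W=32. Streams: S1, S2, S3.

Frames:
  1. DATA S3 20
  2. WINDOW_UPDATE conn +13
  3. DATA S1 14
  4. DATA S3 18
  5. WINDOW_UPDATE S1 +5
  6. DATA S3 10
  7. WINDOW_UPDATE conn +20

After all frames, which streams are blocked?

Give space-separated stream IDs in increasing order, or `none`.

Answer: S3

Derivation:
Op 1: conn=12 S1=32 S2=32 S3=12 blocked=[]
Op 2: conn=25 S1=32 S2=32 S3=12 blocked=[]
Op 3: conn=11 S1=18 S2=32 S3=12 blocked=[]
Op 4: conn=-7 S1=18 S2=32 S3=-6 blocked=[1, 2, 3]
Op 5: conn=-7 S1=23 S2=32 S3=-6 blocked=[1, 2, 3]
Op 6: conn=-17 S1=23 S2=32 S3=-16 blocked=[1, 2, 3]
Op 7: conn=3 S1=23 S2=32 S3=-16 blocked=[3]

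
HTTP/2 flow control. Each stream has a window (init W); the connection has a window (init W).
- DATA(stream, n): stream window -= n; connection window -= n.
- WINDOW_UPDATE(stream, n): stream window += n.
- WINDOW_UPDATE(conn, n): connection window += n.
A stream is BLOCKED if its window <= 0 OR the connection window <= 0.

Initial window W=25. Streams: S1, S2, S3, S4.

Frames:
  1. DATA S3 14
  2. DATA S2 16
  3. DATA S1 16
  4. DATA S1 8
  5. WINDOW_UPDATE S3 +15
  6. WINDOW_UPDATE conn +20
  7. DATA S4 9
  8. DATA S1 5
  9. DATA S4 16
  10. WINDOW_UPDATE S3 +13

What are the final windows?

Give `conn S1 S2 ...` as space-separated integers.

Answer: -39 -4 9 39 0

Derivation:
Op 1: conn=11 S1=25 S2=25 S3=11 S4=25 blocked=[]
Op 2: conn=-5 S1=25 S2=9 S3=11 S4=25 blocked=[1, 2, 3, 4]
Op 3: conn=-21 S1=9 S2=9 S3=11 S4=25 blocked=[1, 2, 3, 4]
Op 4: conn=-29 S1=1 S2=9 S3=11 S4=25 blocked=[1, 2, 3, 4]
Op 5: conn=-29 S1=1 S2=9 S3=26 S4=25 blocked=[1, 2, 3, 4]
Op 6: conn=-9 S1=1 S2=9 S3=26 S4=25 blocked=[1, 2, 3, 4]
Op 7: conn=-18 S1=1 S2=9 S3=26 S4=16 blocked=[1, 2, 3, 4]
Op 8: conn=-23 S1=-4 S2=9 S3=26 S4=16 blocked=[1, 2, 3, 4]
Op 9: conn=-39 S1=-4 S2=9 S3=26 S4=0 blocked=[1, 2, 3, 4]
Op 10: conn=-39 S1=-4 S2=9 S3=39 S4=0 blocked=[1, 2, 3, 4]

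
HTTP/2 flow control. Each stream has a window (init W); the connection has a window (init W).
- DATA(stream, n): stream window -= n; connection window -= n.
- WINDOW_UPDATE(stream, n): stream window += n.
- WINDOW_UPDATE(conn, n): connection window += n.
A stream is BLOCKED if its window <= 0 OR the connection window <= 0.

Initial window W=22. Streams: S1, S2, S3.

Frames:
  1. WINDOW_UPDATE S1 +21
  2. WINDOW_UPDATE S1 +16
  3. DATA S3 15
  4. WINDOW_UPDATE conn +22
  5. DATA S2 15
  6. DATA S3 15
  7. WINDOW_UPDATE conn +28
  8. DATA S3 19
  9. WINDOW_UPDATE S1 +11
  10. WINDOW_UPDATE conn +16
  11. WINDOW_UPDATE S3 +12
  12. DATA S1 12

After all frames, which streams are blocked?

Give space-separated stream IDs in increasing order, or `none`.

Op 1: conn=22 S1=43 S2=22 S3=22 blocked=[]
Op 2: conn=22 S1=59 S2=22 S3=22 blocked=[]
Op 3: conn=7 S1=59 S2=22 S3=7 blocked=[]
Op 4: conn=29 S1=59 S2=22 S3=7 blocked=[]
Op 5: conn=14 S1=59 S2=7 S3=7 blocked=[]
Op 6: conn=-1 S1=59 S2=7 S3=-8 blocked=[1, 2, 3]
Op 7: conn=27 S1=59 S2=7 S3=-8 blocked=[3]
Op 8: conn=8 S1=59 S2=7 S3=-27 blocked=[3]
Op 9: conn=8 S1=70 S2=7 S3=-27 blocked=[3]
Op 10: conn=24 S1=70 S2=7 S3=-27 blocked=[3]
Op 11: conn=24 S1=70 S2=7 S3=-15 blocked=[3]
Op 12: conn=12 S1=58 S2=7 S3=-15 blocked=[3]

Answer: S3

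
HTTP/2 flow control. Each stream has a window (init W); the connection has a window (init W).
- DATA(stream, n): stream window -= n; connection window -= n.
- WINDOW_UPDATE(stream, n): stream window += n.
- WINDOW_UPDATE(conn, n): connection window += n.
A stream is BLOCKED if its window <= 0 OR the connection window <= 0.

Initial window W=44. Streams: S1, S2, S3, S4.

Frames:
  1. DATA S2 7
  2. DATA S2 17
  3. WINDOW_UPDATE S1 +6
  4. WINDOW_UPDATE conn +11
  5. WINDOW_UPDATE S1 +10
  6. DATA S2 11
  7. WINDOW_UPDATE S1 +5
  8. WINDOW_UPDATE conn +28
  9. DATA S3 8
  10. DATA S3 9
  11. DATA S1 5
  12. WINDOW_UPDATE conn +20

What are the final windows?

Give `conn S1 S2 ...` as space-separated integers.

Op 1: conn=37 S1=44 S2=37 S3=44 S4=44 blocked=[]
Op 2: conn=20 S1=44 S2=20 S3=44 S4=44 blocked=[]
Op 3: conn=20 S1=50 S2=20 S3=44 S4=44 blocked=[]
Op 4: conn=31 S1=50 S2=20 S3=44 S4=44 blocked=[]
Op 5: conn=31 S1=60 S2=20 S3=44 S4=44 blocked=[]
Op 6: conn=20 S1=60 S2=9 S3=44 S4=44 blocked=[]
Op 7: conn=20 S1=65 S2=9 S3=44 S4=44 blocked=[]
Op 8: conn=48 S1=65 S2=9 S3=44 S4=44 blocked=[]
Op 9: conn=40 S1=65 S2=9 S3=36 S4=44 blocked=[]
Op 10: conn=31 S1=65 S2=9 S3=27 S4=44 blocked=[]
Op 11: conn=26 S1=60 S2=9 S3=27 S4=44 blocked=[]
Op 12: conn=46 S1=60 S2=9 S3=27 S4=44 blocked=[]

Answer: 46 60 9 27 44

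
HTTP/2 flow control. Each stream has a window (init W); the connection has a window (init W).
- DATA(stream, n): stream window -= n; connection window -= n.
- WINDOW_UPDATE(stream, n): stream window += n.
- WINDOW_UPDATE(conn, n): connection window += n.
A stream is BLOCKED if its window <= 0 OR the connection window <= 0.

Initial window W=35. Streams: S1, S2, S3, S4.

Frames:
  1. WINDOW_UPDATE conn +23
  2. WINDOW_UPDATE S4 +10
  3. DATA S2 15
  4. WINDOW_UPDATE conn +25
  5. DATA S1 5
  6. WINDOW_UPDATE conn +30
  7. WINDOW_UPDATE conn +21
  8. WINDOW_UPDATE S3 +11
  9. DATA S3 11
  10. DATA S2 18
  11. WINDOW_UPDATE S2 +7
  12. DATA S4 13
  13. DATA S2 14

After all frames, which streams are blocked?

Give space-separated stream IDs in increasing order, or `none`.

Op 1: conn=58 S1=35 S2=35 S3=35 S4=35 blocked=[]
Op 2: conn=58 S1=35 S2=35 S3=35 S4=45 blocked=[]
Op 3: conn=43 S1=35 S2=20 S3=35 S4=45 blocked=[]
Op 4: conn=68 S1=35 S2=20 S3=35 S4=45 blocked=[]
Op 5: conn=63 S1=30 S2=20 S3=35 S4=45 blocked=[]
Op 6: conn=93 S1=30 S2=20 S3=35 S4=45 blocked=[]
Op 7: conn=114 S1=30 S2=20 S3=35 S4=45 blocked=[]
Op 8: conn=114 S1=30 S2=20 S3=46 S4=45 blocked=[]
Op 9: conn=103 S1=30 S2=20 S3=35 S4=45 blocked=[]
Op 10: conn=85 S1=30 S2=2 S3=35 S4=45 blocked=[]
Op 11: conn=85 S1=30 S2=9 S3=35 S4=45 blocked=[]
Op 12: conn=72 S1=30 S2=9 S3=35 S4=32 blocked=[]
Op 13: conn=58 S1=30 S2=-5 S3=35 S4=32 blocked=[2]

Answer: S2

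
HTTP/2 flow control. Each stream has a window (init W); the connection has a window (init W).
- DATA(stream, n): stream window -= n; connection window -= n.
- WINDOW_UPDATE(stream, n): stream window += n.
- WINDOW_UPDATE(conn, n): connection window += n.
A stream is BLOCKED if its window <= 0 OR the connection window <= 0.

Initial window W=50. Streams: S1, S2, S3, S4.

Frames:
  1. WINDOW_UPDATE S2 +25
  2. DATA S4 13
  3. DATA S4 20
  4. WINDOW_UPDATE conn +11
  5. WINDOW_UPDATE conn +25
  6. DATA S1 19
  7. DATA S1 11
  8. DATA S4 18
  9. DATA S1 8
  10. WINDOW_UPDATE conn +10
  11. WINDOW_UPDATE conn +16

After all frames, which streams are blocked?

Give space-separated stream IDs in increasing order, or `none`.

Op 1: conn=50 S1=50 S2=75 S3=50 S4=50 blocked=[]
Op 2: conn=37 S1=50 S2=75 S3=50 S4=37 blocked=[]
Op 3: conn=17 S1=50 S2=75 S3=50 S4=17 blocked=[]
Op 4: conn=28 S1=50 S2=75 S3=50 S4=17 blocked=[]
Op 5: conn=53 S1=50 S2=75 S3=50 S4=17 blocked=[]
Op 6: conn=34 S1=31 S2=75 S3=50 S4=17 blocked=[]
Op 7: conn=23 S1=20 S2=75 S3=50 S4=17 blocked=[]
Op 8: conn=5 S1=20 S2=75 S3=50 S4=-1 blocked=[4]
Op 9: conn=-3 S1=12 S2=75 S3=50 S4=-1 blocked=[1, 2, 3, 4]
Op 10: conn=7 S1=12 S2=75 S3=50 S4=-1 blocked=[4]
Op 11: conn=23 S1=12 S2=75 S3=50 S4=-1 blocked=[4]

Answer: S4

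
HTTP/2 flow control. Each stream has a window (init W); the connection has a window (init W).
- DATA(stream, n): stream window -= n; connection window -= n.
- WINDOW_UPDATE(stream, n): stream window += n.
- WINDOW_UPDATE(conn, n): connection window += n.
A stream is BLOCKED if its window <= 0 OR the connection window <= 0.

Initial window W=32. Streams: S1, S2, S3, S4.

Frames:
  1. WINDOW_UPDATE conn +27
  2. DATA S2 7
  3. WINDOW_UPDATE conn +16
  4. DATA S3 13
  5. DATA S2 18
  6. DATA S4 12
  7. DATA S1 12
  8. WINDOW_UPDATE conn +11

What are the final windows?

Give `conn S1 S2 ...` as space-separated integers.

Op 1: conn=59 S1=32 S2=32 S3=32 S4=32 blocked=[]
Op 2: conn=52 S1=32 S2=25 S3=32 S4=32 blocked=[]
Op 3: conn=68 S1=32 S2=25 S3=32 S4=32 blocked=[]
Op 4: conn=55 S1=32 S2=25 S3=19 S4=32 blocked=[]
Op 5: conn=37 S1=32 S2=7 S3=19 S4=32 blocked=[]
Op 6: conn=25 S1=32 S2=7 S3=19 S4=20 blocked=[]
Op 7: conn=13 S1=20 S2=7 S3=19 S4=20 blocked=[]
Op 8: conn=24 S1=20 S2=7 S3=19 S4=20 blocked=[]

Answer: 24 20 7 19 20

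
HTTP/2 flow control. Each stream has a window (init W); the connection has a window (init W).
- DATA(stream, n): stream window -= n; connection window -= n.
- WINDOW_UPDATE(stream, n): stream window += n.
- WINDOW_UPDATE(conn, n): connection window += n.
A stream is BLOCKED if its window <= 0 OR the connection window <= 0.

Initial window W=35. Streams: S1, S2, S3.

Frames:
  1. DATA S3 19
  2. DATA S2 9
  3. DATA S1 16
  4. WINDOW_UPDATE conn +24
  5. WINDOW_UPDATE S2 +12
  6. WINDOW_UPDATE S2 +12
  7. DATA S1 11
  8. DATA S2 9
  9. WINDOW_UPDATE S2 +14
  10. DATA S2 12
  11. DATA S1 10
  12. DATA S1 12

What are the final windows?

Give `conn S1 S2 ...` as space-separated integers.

Op 1: conn=16 S1=35 S2=35 S3=16 blocked=[]
Op 2: conn=7 S1=35 S2=26 S3=16 blocked=[]
Op 3: conn=-9 S1=19 S2=26 S3=16 blocked=[1, 2, 3]
Op 4: conn=15 S1=19 S2=26 S3=16 blocked=[]
Op 5: conn=15 S1=19 S2=38 S3=16 blocked=[]
Op 6: conn=15 S1=19 S2=50 S3=16 blocked=[]
Op 7: conn=4 S1=8 S2=50 S3=16 blocked=[]
Op 8: conn=-5 S1=8 S2=41 S3=16 blocked=[1, 2, 3]
Op 9: conn=-5 S1=8 S2=55 S3=16 blocked=[1, 2, 3]
Op 10: conn=-17 S1=8 S2=43 S3=16 blocked=[1, 2, 3]
Op 11: conn=-27 S1=-2 S2=43 S3=16 blocked=[1, 2, 3]
Op 12: conn=-39 S1=-14 S2=43 S3=16 blocked=[1, 2, 3]

Answer: -39 -14 43 16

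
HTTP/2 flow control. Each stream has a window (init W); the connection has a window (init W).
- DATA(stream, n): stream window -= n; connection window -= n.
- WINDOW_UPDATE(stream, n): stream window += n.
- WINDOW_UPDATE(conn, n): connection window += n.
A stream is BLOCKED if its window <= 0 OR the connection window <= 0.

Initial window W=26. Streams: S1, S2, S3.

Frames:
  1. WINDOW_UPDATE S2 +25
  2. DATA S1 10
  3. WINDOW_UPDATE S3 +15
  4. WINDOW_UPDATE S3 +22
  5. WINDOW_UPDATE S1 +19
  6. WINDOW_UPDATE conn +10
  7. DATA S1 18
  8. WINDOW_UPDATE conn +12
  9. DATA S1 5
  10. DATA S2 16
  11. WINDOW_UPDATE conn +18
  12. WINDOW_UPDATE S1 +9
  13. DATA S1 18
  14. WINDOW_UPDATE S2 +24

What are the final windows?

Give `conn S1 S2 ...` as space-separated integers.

Answer: -1 3 59 63

Derivation:
Op 1: conn=26 S1=26 S2=51 S3=26 blocked=[]
Op 2: conn=16 S1=16 S2=51 S3=26 blocked=[]
Op 3: conn=16 S1=16 S2=51 S3=41 blocked=[]
Op 4: conn=16 S1=16 S2=51 S3=63 blocked=[]
Op 5: conn=16 S1=35 S2=51 S3=63 blocked=[]
Op 6: conn=26 S1=35 S2=51 S3=63 blocked=[]
Op 7: conn=8 S1=17 S2=51 S3=63 blocked=[]
Op 8: conn=20 S1=17 S2=51 S3=63 blocked=[]
Op 9: conn=15 S1=12 S2=51 S3=63 blocked=[]
Op 10: conn=-1 S1=12 S2=35 S3=63 blocked=[1, 2, 3]
Op 11: conn=17 S1=12 S2=35 S3=63 blocked=[]
Op 12: conn=17 S1=21 S2=35 S3=63 blocked=[]
Op 13: conn=-1 S1=3 S2=35 S3=63 blocked=[1, 2, 3]
Op 14: conn=-1 S1=3 S2=59 S3=63 blocked=[1, 2, 3]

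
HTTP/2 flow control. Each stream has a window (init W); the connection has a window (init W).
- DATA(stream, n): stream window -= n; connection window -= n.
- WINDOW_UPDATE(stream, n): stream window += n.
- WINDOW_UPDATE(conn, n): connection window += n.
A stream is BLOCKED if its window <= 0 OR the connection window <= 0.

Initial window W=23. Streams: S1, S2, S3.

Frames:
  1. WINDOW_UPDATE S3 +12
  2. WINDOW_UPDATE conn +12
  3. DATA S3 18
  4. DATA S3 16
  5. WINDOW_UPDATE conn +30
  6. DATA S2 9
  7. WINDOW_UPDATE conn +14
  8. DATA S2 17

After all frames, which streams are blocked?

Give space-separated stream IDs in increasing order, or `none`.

Answer: S2

Derivation:
Op 1: conn=23 S1=23 S2=23 S3=35 blocked=[]
Op 2: conn=35 S1=23 S2=23 S3=35 blocked=[]
Op 3: conn=17 S1=23 S2=23 S3=17 blocked=[]
Op 4: conn=1 S1=23 S2=23 S3=1 blocked=[]
Op 5: conn=31 S1=23 S2=23 S3=1 blocked=[]
Op 6: conn=22 S1=23 S2=14 S3=1 blocked=[]
Op 7: conn=36 S1=23 S2=14 S3=1 blocked=[]
Op 8: conn=19 S1=23 S2=-3 S3=1 blocked=[2]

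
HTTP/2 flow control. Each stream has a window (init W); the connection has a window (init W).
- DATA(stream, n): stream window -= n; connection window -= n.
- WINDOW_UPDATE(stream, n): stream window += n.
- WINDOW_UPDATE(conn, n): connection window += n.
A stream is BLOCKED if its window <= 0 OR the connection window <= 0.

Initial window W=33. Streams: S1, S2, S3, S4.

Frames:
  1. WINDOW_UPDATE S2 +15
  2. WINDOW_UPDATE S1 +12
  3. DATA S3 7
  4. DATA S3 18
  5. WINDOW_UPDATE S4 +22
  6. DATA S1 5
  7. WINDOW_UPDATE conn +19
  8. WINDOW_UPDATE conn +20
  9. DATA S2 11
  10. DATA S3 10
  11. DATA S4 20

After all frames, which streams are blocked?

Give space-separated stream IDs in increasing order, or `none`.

Answer: S3

Derivation:
Op 1: conn=33 S1=33 S2=48 S3=33 S4=33 blocked=[]
Op 2: conn=33 S1=45 S2=48 S3=33 S4=33 blocked=[]
Op 3: conn=26 S1=45 S2=48 S3=26 S4=33 blocked=[]
Op 4: conn=8 S1=45 S2=48 S3=8 S4=33 blocked=[]
Op 5: conn=8 S1=45 S2=48 S3=8 S4=55 blocked=[]
Op 6: conn=3 S1=40 S2=48 S3=8 S4=55 blocked=[]
Op 7: conn=22 S1=40 S2=48 S3=8 S4=55 blocked=[]
Op 8: conn=42 S1=40 S2=48 S3=8 S4=55 blocked=[]
Op 9: conn=31 S1=40 S2=37 S3=8 S4=55 blocked=[]
Op 10: conn=21 S1=40 S2=37 S3=-2 S4=55 blocked=[3]
Op 11: conn=1 S1=40 S2=37 S3=-2 S4=35 blocked=[3]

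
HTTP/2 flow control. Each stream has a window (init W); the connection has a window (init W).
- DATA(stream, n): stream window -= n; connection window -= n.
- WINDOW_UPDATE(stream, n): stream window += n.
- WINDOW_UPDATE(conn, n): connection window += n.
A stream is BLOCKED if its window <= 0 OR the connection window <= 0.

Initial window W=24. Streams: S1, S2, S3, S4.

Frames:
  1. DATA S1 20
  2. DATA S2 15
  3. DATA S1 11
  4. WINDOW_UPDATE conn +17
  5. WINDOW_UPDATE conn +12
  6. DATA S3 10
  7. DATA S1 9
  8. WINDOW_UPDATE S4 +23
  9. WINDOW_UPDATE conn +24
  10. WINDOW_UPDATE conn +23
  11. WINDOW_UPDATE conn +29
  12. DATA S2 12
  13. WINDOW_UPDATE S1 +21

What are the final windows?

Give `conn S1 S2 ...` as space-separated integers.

Answer: 52 5 -3 14 47

Derivation:
Op 1: conn=4 S1=4 S2=24 S3=24 S4=24 blocked=[]
Op 2: conn=-11 S1=4 S2=9 S3=24 S4=24 blocked=[1, 2, 3, 4]
Op 3: conn=-22 S1=-7 S2=9 S3=24 S4=24 blocked=[1, 2, 3, 4]
Op 4: conn=-5 S1=-7 S2=9 S3=24 S4=24 blocked=[1, 2, 3, 4]
Op 5: conn=7 S1=-7 S2=9 S3=24 S4=24 blocked=[1]
Op 6: conn=-3 S1=-7 S2=9 S3=14 S4=24 blocked=[1, 2, 3, 4]
Op 7: conn=-12 S1=-16 S2=9 S3=14 S4=24 blocked=[1, 2, 3, 4]
Op 8: conn=-12 S1=-16 S2=9 S3=14 S4=47 blocked=[1, 2, 3, 4]
Op 9: conn=12 S1=-16 S2=9 S3=14 S4=47 blocked=[1]
Op 10: conn=35 S1=-16 S2=9 S3=14 S4=47 blocked=[1]
Op 11: conn=64 S1=-16 S2=9 S3=14 S4=47 blocked=[1]
Op 12: conn=52 S1=-16 S2=-3 S3=14 S4=47 blocked=[1, 2]
Op 13: conn=52 S1=5 S2=-3 S3=14 S4=47 blocked=[2]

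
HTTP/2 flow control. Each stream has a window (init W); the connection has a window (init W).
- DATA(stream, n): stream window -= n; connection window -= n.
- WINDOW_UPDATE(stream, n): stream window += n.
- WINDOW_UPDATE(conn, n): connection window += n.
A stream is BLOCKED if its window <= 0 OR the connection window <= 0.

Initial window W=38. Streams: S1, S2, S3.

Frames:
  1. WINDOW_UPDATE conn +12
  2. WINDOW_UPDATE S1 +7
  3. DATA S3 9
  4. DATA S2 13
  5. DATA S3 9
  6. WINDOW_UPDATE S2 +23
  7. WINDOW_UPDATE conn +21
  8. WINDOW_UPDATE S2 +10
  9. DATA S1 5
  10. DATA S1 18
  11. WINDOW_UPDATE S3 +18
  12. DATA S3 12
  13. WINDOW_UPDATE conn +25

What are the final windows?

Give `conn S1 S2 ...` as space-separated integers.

Op 1: conn=50 S1=38 S2=38 S3=38 blocked=[]
Op 2: conn=50 S1=45 S2=38 S3=38 blocked=[]
Op 3: conn=41 S1=45 S2=38 S3=29 blocked=[]
Op 4: conn=28 S1=45 S2=25 S3=29 blocked=[]
Op 5: conn=19 S1=45 S2=25 S3=20 blocked=[]
Op 6: conn=19 S1=45 S2=48 S3=20 blocked=[]
Op 7: conn=40 S1=45 S2=48 S3=20 blocked=[]
Op 8: conn=40 S1=45 S2=58 S3=20 blocked=[]
Op 9: conn=35 S1=40 S2=58 S3=20 blocked=[]
Op 10: conn=17 S1=22 S2=58 S3=20 blocked=[]
Op 11: conn=17 S1=22 S2=58 S3=38 blocked=[]
Op 12: conn=5 S1=22 S2=58 S3=26 blocked=[]
Op 13: conn=30 S1=22 S2=58 S3=26 blocked=[]

Answer: 30 22 58 26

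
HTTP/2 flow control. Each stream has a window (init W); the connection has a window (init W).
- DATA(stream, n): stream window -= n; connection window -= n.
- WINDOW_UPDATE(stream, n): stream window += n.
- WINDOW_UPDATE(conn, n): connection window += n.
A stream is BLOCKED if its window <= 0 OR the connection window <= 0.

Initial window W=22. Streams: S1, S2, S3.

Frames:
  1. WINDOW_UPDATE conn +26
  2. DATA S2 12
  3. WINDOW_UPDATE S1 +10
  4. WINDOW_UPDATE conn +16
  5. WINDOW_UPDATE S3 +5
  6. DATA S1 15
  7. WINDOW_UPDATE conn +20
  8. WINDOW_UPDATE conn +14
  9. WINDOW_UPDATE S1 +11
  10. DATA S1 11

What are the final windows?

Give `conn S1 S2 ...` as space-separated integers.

Answer: 60 17 10 27

Derivation:
Op 1: conn=48 S1=22 S2=22 S3=22 blocked=[]
Op 2: conn=36 S1=22 S2=10 S3=22 blocked=[]
Op 3: conn=36 S1=32 S2=10 S3=22 blocked=[]
Op 4: conn=52 S1=32 S2=10 S3=22 blocked=[]
Op 5: conn=52 S1=32 S2=10 S3=27 blocked=[]
Op 6: conn=37 S1=17 S2=10 S3=27 blocked=[]
Op 7: conn=57 S1=17 S2=10 S3=27 blocked=[]
Op 8: conn=71 S1=17 S2=10 S3=27 blocked=[]
Op 9: conn=71 S1=28 S2=10 S3=27 blocked=[]
Op 10: conn=60 S1=17 S2=10 S3=27 blocked=[]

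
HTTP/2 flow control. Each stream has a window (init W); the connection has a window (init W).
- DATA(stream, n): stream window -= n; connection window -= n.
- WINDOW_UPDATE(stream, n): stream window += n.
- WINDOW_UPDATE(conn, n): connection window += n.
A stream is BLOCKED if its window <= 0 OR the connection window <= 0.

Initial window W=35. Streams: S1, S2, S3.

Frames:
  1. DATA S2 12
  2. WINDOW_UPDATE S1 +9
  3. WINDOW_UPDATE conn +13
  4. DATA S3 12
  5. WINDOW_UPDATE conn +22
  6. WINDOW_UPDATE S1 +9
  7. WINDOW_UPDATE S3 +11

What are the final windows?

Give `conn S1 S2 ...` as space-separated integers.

Answer: 46 53 23 34

Derivation:
Op 1: conn=23 S1=35 S2=23 S3=35 blocked=[]
Op 2: conn=23 S1=44 S2=23 S3=35 blocked=[]
Op 3: conn=36 S1=44 S2=23 S3=35 blocked=[]
Op 4: conn=24 S1=44 S2=23 S3=23 blocked=[]
Op 5: conn=46 S1=44 S2=23 S3=23 blocked=[]
Op 6: conn=46 S1=53 S2=23 S3=23 blocked=[]
Op 7: conn=46 S1=53 S2=23 S3=34 blocked=[]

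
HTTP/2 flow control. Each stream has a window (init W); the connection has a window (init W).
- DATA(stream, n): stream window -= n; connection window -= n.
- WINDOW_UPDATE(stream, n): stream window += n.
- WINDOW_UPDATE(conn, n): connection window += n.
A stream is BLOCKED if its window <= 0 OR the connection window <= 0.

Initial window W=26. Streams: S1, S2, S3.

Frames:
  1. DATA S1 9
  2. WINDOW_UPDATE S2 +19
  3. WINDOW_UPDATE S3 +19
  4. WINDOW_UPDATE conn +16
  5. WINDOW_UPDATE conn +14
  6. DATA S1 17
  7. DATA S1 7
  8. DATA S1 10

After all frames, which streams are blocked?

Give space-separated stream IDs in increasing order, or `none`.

Op 1: conn=17 S1=17 S2=26 S3=26 blocked=[]
Op 2: conn=17 S1=17 S2=45 S3=26 blocked=[]
Op 3: conn=17 S1=17 S2=45 S3=45 blocked=[]
Op 4: conn=33 S1=17 S2=45 S3=45 blocked=[]
Op 5: conn=47 S1=17 S2=45 S3=45 blocked=[]
Op 6: conn=30 S1=0 S2=45 S3=45 blocked=[1]
Op 7: conn=23 S1=-7 S2=45 S3=45 blocked=[1]
Op 8: conn=13 S1=-17 S2=45 S3=45 blocked=[1]

Answer: S1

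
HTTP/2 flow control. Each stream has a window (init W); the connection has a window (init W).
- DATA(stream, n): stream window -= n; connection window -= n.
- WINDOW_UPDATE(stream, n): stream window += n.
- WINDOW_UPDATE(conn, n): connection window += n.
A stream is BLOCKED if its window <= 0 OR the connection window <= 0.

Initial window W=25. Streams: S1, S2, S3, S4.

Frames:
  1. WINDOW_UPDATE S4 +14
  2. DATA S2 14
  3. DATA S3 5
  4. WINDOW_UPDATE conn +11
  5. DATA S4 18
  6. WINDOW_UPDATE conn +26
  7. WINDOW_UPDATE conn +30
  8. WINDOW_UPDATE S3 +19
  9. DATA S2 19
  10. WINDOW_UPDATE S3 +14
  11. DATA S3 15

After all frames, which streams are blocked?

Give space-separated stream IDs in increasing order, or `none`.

Op 1: conn=25 S1=25 S2=25 S3=25 S4=39 blocked=[]
Op 2: conn=11 S1=25 S2=11 S3=25 S4=39 blocked=[]
Op 3: conn=6 S1=25 S2=11 S3=20 S4=39 blocked=[]
Op 4: conn=17 S1=25 S2=11 S3=20 S4=39 blocked=[]
Op 5: conn=-1 S1=25 S2=11 S3=20 S4=21 blocked=[1, 2, 3, 4]
Op 6: conn=25 S1=25 S2=11 S3=20 S4=21 blocked=[]
Op 7: conn=55 S1=25 S2=11 S3=20 S4=21 blocked=[]
Op 8: conn=55 S1=25 S2=11 S3=39 S4=21 blocked=[]
Op 9: conn=36 S1=25 S2=-8 S3=39 S4=21 blocked=[2]
Op 10: conn=36 S1=25 S2=-8 S3=53 S4=21 blocked=[2]
Op 11: conn=21 S1=25 S2=-8 S3=38 S4=21 blocked=[2]

Answer: S2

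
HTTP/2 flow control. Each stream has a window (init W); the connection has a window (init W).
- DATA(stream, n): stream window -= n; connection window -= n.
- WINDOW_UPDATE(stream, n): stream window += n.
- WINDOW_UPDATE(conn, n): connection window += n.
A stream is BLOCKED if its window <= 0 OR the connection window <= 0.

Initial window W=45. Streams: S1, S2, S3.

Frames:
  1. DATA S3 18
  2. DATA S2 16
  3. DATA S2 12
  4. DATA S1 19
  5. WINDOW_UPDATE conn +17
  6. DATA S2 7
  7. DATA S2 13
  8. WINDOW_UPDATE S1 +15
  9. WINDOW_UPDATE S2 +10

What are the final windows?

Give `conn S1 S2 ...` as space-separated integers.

Op 1: conn=27 S1=45 S2=45 S3=27 blocked=[]
Op 2: conn=11 S1=45 S2=29 S3=27 blocked=[]
Op 3: conn=-1 S1=45 S2=17 S3=27 blocked=[1, 2, 3]
Op 4: conn=-20 S1=26 S2=17 S3=27 blocked=[1, 2, 3]
Op 5: conn=-3 S1=26 S2=17 S3=27 blocked=[1, 2, 3]
Op 6: conn=-10 S1=26 S2=10 S3=27 blocked=[1, 2, 3]
Op 7: conn=-23 S1=26 S2=-3 S3=27 blocked=[1, 2, 3]
Op 8: conn=-23 S1=41 S2=-3 S3=27 blocked=[1, 2, 3]
Op 9: conn=-23 S1=41 S2=7 S3=27 blocked=[1, 2, 3]

Answer: -23 41 7 27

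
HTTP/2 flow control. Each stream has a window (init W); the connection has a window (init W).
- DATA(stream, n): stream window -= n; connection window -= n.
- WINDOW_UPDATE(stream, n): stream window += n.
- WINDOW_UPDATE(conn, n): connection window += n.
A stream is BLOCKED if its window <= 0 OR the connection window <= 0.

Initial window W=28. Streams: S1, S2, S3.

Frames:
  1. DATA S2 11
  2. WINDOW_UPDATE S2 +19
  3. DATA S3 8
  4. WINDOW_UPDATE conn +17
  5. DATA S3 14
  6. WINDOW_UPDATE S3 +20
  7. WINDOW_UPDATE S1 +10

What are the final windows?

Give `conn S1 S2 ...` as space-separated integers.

Op 1: conn=17 S1=28 S2=17 S3=28 blocked=[]
Op 2: conn=17 S1=28 S2=36 S3=28 blocked=[]
Op 3: conn=9 S1=28 S2=36 S3=20 blocked=[]
Op 4: conn=26 S1=28 S2=36 S3=20 blocked=[]
Op 5: conn=12 S1=28 S2=36 S3=6 blocked=[]
Op 6: conn=12 S1=28 S2=36 S3=26 blocked=[]
Op 7: conn=12 S1=38 S2=36 S3=26 blocked=[]

Answer: 12 38 36 26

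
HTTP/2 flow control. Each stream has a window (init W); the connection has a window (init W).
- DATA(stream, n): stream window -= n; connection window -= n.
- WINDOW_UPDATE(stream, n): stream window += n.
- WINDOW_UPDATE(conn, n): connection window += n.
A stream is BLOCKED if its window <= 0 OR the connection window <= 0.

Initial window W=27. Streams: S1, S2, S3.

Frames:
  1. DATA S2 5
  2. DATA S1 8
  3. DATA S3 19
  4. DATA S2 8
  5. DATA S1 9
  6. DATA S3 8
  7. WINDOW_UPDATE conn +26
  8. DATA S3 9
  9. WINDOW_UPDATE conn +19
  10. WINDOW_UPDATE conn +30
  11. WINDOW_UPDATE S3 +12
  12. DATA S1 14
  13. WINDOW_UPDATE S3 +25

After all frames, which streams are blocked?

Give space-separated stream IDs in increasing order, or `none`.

Answer: S1

Derivation:
Op 1: conn=22 S1=27 S2=22 S3=27 blocked=[]
Op 2: conn=14 S1=19 S2=22 S3=27 blocked=[]
Op 3: conn=-5 S1=19 S2=22 S3=8 blocked=[1, 2, 3]
Op 4: conn=-13 S1=19 S2=14 S3=8 blocked=[1, 2, 3]
Op 5: conn=-22 S1=10 S2=14 S3=8 blocked=[1, 2, 3]
Op 6: conn=-30 S1=10 S2=14 S3=0 blocked=[1, 2, 3]
Op 7: conn=-4 S1=10 S2=14 S3=0 blocked=[1, 2, 3]
Op 8: conn=-13 S1=10 S2=14 S3=-9 blocked=[1, 2, 3]
Op 9: conn=6 S1=10 S2=14 S3=-9 blocked=[3]
Op 10: conn=36 S1=10 S2=14 S3=-9 blocked=[3]
Op 11: conn=36 S1=10 S2=14 S3=3 blocked=[]
Op 12: conn=22 S1=-4 S2=14 S3=3 blocked=[1]
Op 13: conn=22 S1=-4 S2=14 S3=28 blocked=[1]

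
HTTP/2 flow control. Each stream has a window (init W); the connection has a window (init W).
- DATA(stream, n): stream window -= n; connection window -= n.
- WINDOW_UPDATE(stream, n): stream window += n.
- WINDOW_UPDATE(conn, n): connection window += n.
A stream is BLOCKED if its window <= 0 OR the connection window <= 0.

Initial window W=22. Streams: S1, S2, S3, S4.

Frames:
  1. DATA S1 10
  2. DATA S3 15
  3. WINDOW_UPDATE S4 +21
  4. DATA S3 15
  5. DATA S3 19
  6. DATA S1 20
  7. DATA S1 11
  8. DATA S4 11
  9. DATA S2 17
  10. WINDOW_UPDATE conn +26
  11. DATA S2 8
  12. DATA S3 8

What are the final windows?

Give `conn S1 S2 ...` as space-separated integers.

Op 1: conn=12 S1=12 S2=22 S3=22 S4=22 blocked=[]
Op 2: conn=-3 S1=12 S2=22 S3=7 S4=22 blocked=[1, 2, 3, 4]
Op 3: conn=-3 S1=12 S2=22 S3=7 S4=43 blocked=[1, 2, 3, 4]
Op 4: conn=-18 S1=12 S2=22 S3=-8 S4=43 blocked=[1, 2, 3, 4]
Op 5: conn=-37 S1=12 S2=22 S3=-27 S4=43 blocked=[1, 2, 3, 4]
Op 6: conn=-57 S1=-8 S2=22 S3=-27 S4=43 blocked=[1, 2, 3, 4]
Op 7: conn=-68 S1=-19 S2=22 S3=-27 S4=43 blocked=[1, 2, 3, 4]
Op 8: conn=-79 S1=-19 S2=22 S3=-27 S4=32 blocked=[1, 2, 3, 4]
Op 9: conn=-96 S1=-19 S2=5 S3=-27 S4=32 blocked=[1, 2, 3, 4]
Op 10: conn=-70 S1=-19 S2=5 S3=-27 S4=32 blocked=[1, 2, 3, 4]
Op 11: conn=-78 S1=-19 S2=-3 S3=-27 S4=32 blocked=[1, 2, 3, 4]
Op 12: conn=-86 S1=-19 S2=-3 S3=-35 S4=32 blocked=[1, 2, 3, 4]

Answer: -86 -19 -3 -35 32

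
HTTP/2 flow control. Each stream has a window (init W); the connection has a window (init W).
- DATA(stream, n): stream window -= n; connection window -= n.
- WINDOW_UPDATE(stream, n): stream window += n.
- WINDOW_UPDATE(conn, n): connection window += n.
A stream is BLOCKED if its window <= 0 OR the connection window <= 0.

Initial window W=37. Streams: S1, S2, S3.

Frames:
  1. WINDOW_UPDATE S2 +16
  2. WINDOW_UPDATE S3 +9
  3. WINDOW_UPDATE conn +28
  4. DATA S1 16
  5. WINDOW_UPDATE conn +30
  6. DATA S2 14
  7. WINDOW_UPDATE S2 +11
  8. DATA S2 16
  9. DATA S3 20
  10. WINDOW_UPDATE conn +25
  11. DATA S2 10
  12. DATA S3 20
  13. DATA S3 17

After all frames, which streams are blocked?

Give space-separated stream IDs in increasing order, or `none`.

Answer: S3

Derivation:
Op 1: conn=37 S1=37 S2=53 S3=37 blocked=[]
Op 2: conn=37 S1=37 S2=53 S3=46 blocked=[]
Op 3: conn=65 S1=37 S2=53 S3=46 blocked=[]
Op 4: conn=49 S1=21 S2=53 S3=46 blocked=[]
Op 5: conn=79 S1=21 S2=53 S3=46 blocked=[]
Op 6: conn=65 S1=21 S2=39 S3=46 blocked=[]
Op 7: conn=65 S1=21 S2=50 S3=46 blocked=[]
Op 8: conn=49 S1=21 S2=34 S3=46 blocked=[]
Op 9: conn=29 S1=21 S2=34 S3=26 blocked=[]
Op 10: conn=54 S1=21 S2=34 S3=26 blocked=[]
Op 11: conn=44 S1=21 S2=24 S3=26 blocked=[]
Op 12: conn=24 S1=21 S2=24 S3=6 blocked=[]
Op 13: conn=7 S1=21 S2=24 S3=-11 blocked=[3]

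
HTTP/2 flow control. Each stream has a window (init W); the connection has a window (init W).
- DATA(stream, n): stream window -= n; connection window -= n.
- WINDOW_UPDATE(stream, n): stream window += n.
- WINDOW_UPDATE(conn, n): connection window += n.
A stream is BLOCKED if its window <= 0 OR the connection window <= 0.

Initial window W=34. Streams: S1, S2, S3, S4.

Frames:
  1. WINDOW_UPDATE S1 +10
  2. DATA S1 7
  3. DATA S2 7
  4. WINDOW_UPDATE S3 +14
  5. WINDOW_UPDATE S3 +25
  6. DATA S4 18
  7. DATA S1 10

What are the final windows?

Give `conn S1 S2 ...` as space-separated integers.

Answer: -8 27 27 73 16

Derivation:
Op 1: conn=34 S1=44 S2=34 S3=34 S4=34 blocked=[]
Op 2: conn=27 S1=37 S2=34 S3=34 S4=34 blocked=[]
Op 3: conn=20 S1=37 S2=27 S3=34 S4=34 blocked=[]
Op 4: conn=20 S1=37 S2=27 S3=48 S4=34 blocked=[]
Op 5: conn=20 S1=37 S2=27 S3=73 S4=34 blocked=[]
Op 6: conn=2 S1=37 S2=27 S3=73 S4=16 blocked=[]
Op 7: conn=-8 S1=27 S2=27 S3=73 S4=16 blocked=[1, 2, 3, 4]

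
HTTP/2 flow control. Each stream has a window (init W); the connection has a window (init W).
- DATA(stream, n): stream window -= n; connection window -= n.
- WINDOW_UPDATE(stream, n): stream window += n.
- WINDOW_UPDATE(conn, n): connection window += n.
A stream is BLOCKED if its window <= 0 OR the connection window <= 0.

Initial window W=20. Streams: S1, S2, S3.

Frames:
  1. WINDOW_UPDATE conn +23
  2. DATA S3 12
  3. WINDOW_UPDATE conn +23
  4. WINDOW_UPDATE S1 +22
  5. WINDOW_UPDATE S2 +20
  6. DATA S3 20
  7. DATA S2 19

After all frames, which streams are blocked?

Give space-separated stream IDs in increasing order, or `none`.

Op 1: conn=43 S1=20 S2=20 S3=20 blocked=[]
Op 2: conn=31 S1=20 S2=20 S3=8 blocked=[]
Op 3: conn=54 S1=20 S2=20 S3=8 blocked=[]
Op 4: conn=54 S1=42 S2=20 S3=8 blocked=[]
Op 5: conn=54 S1=42 S2=40 S3=8 blocked=[]
Op 6: conn=34 S1=42 S2=40 S3=-12 blocked=[3]
Op 7: conn=15 S1=42 S2=21 S3=-12 blocked=[3]

Answer: S3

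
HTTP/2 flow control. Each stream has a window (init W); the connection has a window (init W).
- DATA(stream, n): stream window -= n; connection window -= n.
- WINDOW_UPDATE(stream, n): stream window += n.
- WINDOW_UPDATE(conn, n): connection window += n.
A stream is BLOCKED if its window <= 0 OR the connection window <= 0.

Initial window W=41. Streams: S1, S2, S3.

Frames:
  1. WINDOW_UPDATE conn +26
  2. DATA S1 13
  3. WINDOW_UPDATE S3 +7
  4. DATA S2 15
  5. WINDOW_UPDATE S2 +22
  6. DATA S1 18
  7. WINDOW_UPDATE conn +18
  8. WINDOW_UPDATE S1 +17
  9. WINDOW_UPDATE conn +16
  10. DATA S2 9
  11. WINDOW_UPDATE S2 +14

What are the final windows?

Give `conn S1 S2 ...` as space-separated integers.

Op 1: conn=67 S1=41 S2=41 S3=41 blocked=[]
Op 2: conn=54 S1=28 S2=41 S3=41 blocked=[]
Op 3: conn=54 S1=28 S2=41 S3=48 blocked=[]
Op 4: conn=39 S1=28 S2=26 S3=48 blocked=[]
Op 5: conn=39 S1=28 S2=48 S3=48 blocked=[]
Op 6: conn=21 S1=10 S2=48 S3=48 blocked=[]
Op 7: conn=39 S1=10 S2=48 S3=48 blocked=[]
Op 8: conn=39 S1=27 S2=48 S3=48 blocked=[]
Op 9: conn=55 S1=27 S2=48 S3=48 blocked=[]
Op 10: conn=46 S1=27 S2=39 S3=48 blocked=[]
Op 11: conn=46 S1=27 S2=53 S3=48 blocked=[]

Answer: 46 27 53 48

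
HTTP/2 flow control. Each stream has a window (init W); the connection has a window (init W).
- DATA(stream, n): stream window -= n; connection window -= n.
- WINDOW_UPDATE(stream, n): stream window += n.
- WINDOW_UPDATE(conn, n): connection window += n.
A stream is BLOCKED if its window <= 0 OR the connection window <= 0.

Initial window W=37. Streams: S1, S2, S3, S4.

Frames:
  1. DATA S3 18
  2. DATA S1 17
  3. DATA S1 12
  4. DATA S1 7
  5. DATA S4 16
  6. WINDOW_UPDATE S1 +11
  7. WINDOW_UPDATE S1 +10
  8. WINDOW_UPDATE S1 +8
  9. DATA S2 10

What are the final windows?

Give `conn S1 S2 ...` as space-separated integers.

Op 1: conn=19 S1=37 S2=37 S3=19 S4=37 blocked=[]
Op 2: conn=2 S1=20 S2=37 S3=19 S4=37 blocked=[]
Op 3: conn=-10 S1=8 S2=37 S3=19 S4=37 blocked=[1, 2, 3, 4]
Op 4: conn=-17 S1=1 S2=37 S3=19 S4=37 blocked=[1, 2, 3, 4]
Op 5: conn=-33 S1=1 S2=37 S3=19 S4=21 blocked=[1, 2, 3, 4]
Op 6: conn=-33 S1=12 S2=37 S3=19 S4=21 blocked=[1, 2, 3, 4]
Op 7: conn=-33 S1=22 S2=37 S3=19 S4=21 blocked=[1, 2, 3, 4]
Op 8: conn=-33 S1=30 S2=37 S3=19 S4=21 blocked=[1, 2, 3, 4]
Op 9: conn=-43 S1=30 S2=27 S3=19 S4=21 blocked=[1, 2, 3, 4]

Answer: -43 30 27 19 21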